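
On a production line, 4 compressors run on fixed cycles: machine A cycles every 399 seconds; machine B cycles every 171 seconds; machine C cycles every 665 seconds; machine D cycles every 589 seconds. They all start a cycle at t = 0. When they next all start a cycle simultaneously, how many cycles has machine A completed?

The first common completion time is the LCM of the periods.
399 = 3 × 7 × 19
171 = 3^2 × 19
665 = 5 × 7 × 19
589 = 19 × 31
LCM(399, 171, 665, 589) = 3^2 × 5 × 7 × 19 × 31 = 185535.
Cycles for period 399: 185535 / 399 = 465.

465 cycles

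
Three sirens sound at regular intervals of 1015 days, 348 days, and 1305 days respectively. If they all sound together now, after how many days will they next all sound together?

The first simultaneous occurrence is after LCM of the individual periods.
1015 = 5 × 7 × 29
348 = 2^2 × 3 × 29
1305 = 3^2 × 5 × 29
LCM(1015, 348, 1305) = 2^2 × 3^2 × 5 × 7 × 29 = 36540.

36540 days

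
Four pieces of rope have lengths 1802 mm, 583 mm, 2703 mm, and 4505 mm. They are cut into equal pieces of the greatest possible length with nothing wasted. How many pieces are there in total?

181

Piece length = gcd(1802, 583, 2703, 4505).
1802 = 2 × 17 × 53
583 = 11 × 53
2703 = 3 × 17 × 53
4505 = 5 × 17 × 53
gcd(1802, 583, 2703, 4505) = 53.
Total pieces = 1802/53 + 583/53 + 2703/53 + 4505/53 = 34 + 11 + 51 + 85 = 181.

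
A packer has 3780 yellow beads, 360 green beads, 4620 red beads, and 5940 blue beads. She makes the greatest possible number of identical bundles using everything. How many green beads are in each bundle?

Number of bundles = gcd(3780, 360, 4620, 5940).
3780 = 2^2 × 3^3 × 5 × 7
360 = 2^3 × 3^2 × 5
4620 = 2^2 × 3 × 5 × 7 × 11
5940 = 2^2 × 3^3 × 5 × 11
gcd(3780, 360, 4620, 5940) = 2^2 × 3 × 5 = 60.
green beads per bundle = 360 / 60 = 6.

6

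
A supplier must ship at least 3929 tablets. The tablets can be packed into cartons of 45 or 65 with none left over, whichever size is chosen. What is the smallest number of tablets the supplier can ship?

4095

The number of tablets must be a common multiple of 45 and 65, so a multiple of their LCM.
45 = 3^2 × 5
65 = 5 × 13
LCM(45, 65) = 3^2 × 5 × 13 = 585.
Smallest multiple of 585 that is ≥ 3929: ⌈3929/585⌉ × 585 = 7 × 585 = 4095.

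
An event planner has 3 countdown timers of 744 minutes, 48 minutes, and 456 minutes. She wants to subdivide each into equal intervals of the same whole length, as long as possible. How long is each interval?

24 minutes

The interval must divide each timer length; the longest such is the gcd.
744 = 2^3 × 3 × 31
48 = 2^4 × 3
456 = 2^3 × 3 × 19
gcd(744, 48, 456) = 2^3 × 3 = 24.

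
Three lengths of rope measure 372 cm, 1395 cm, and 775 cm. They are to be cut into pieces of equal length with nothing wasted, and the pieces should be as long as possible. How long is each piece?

31 cm

The greatest length dividing all of 372, 1395, and 775 is their gcd.
372 = 2^2 × 3 × 31
1395 = 3^2 × 5 × 31
775 = 5^2 × 31
gcd(372, 1395, 775) = 31.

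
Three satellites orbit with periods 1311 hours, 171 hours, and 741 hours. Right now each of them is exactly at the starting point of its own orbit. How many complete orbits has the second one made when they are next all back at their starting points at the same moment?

They are all back at their starting positions together after one LCM of the periods.
1311 = 3 × 19 × 23
171 = 3^2 × 19
741 = 3 × 13 × 19
LCM(1311, 171, 741) = 3^2 × 13 × 19 × 23 = 51129.
Orbits for period 171: 51129 / 171 = 299.

299 orbits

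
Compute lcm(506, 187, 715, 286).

506 = 2 × 11 × 23
187 = 11 × 17
715 = 5 × 11 × 13
286 = 2 × 11 × 13
LCM(506, 187, 715, 286) = 2 × 5 × 11 × 13 × 17 × 23 = 559130.

559130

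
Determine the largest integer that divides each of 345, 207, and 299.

345 = 3 × 5 × 23
207 = 3^2 × 23
299 = 13 × 23
gcd(345, 207, 299) = 23.

23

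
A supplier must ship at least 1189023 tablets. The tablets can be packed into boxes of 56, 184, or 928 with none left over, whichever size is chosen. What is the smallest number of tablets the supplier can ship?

1195264

The number of tablets must be a common multiple of 56, 184, and 928, so a multiple of their LCM.
56 = 2^3 × 7
184 = 2^3 × 23
928 = 2^5 × 29
LCM(56, 184, 928) = 2^5 × 7 × 23 × 29 = 149408.
Smallest multiple of 149408 that is ≥ 1189023: ⌈1189023/149408⌉ × 149408 = 8 × 149408 = 1195264.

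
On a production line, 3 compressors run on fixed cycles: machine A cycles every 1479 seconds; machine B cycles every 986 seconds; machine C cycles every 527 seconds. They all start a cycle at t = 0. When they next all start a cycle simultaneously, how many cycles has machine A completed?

62 cycles

All finish a whole number of cycles simultaneously at t = LCM of the periods.
1479 = 3 × 17 × 29
986 = 2 × 17 × 29
527 = 17 × 31
LCM(1479, 986, 527) = 2 × 3 × 17 × 29 × 31 = 91698.
Cycles for period 1479: 91698 / 1479 = 62.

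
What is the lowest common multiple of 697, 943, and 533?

208403

697 = 17 × 41
943 = 23 × 41
533 = 13 × 41
LCM(697, 943, 533) = 13 × 17 × 23 × 41 = 208403.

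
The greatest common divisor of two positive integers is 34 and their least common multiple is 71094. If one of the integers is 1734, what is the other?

1394

For two integers, gcd × lcm = product, so the other is (34 × 71094) / 1734 = 2417196 / 1734 = 1394.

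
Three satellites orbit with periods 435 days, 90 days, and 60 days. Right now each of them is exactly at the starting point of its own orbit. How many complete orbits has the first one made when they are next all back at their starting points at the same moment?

12 orbits

The first common completion time is the LCM of the periods.
435 = 3 × 5 × 29
90 = 2 × 3^2 × 5
60 = 2^2 × 3 × 5
LCM(435, 90, 60) = 2^2 × 3^2 × 5 × 29 = 5220.
Orbits for period 435: 5220 / 435 = 12.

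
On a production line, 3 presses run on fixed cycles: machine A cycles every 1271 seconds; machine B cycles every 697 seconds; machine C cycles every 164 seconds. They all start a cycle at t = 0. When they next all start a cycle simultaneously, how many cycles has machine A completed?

All finish a whole number of cycles simultaneously at t = LCM of the periods.
1271 = 31 × 41
697 = 17 × 41
164 = 2^2 × 41
LCM(1271, 697, 164) = 2^2 × 17 × 31 × 41 = 86428.
Cycles for period 1271: 86428 / 1271 = 68.

68 cycles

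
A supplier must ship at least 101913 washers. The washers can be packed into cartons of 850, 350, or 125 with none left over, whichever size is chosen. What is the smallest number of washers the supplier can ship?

119000

The number of washers must be a common multiple of 850, 350, and 125, so a multiple of their LCM.
850 = 2 × 5^2 × 17
350 = 2 × 5^2 × 7
125 = 5^3
LCM(850, 350, 125) = 2 × 5^3 × 7 × 17 = 29750.
Smallest multiple of 29750 that is ≥ 101913: ⌈101913/29750⌉ × 29750 = 4 × 29750 = 119000.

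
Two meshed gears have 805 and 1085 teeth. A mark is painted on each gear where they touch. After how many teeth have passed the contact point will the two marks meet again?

We need the least common multiple of the intervals.
805 = 5 × 7 × 23
1085 = 5 × 7 × 31
LCM(805, 1085) = 5 × 7 × 23 × 31 = 24955.

24955 teeth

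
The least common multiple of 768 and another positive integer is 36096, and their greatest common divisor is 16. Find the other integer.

752

gcd × lcm = product of the two integers, so the other integer is (16 × 36096) / 768 = 752.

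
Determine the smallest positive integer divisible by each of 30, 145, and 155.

30 = 2 × 3 × 5
145 = 5 × 29
155 = 5 × 31
LCM(30, 145, 155) = 2 × 3 × 5 × 29 × 31 = 26970.

26970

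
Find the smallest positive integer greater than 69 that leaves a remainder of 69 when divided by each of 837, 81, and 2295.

213504

N − 69 must be a common multiple of 837, 81, and 2295.
837 = 3^3 × 31
81 = 3^4
2295 = 3^3 × 5 × 17
LCM(837, 81, 2295) = 3^4 × 5 × 17 × 31 = 213435.
Smallest N > 69 is LCM + 69 = 213435 + 69 = 213504.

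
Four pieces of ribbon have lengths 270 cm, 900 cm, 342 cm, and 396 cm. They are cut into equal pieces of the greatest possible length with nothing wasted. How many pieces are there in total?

Piece length = gcd(270, 900, 342, 396).
270 = 2 × 3^3 × 5
900 = 2^2 × 3^2 × 5^2
342 = 2 × 3^2 × 19
396 = 2^2 × 3^2 × 11
gcd(270, 900, 342, 396) = 2 × 3^2 = 18.
Total pieces = 270/18 + 900/18 + 342/18 + 396/18 = 15 + 50 + 19 + 22 = 106.

106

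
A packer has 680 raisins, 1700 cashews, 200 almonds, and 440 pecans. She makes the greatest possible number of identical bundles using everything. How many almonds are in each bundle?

Number of bundles = gcd(680, 1700, 200, 440).
680 = 2^3 × 5 × 17
1700 = 2^2 × 5^2 × 17
200 = 2^3 × 5^2
440 = 2^3 × 5 × 11
gcd(680, 1700, 200, 440) = 2^2 × 5 = 20.
almonds per bundle = 200 / 20 = 10.

10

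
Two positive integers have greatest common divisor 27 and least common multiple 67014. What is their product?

For any two positive integers, gcd × lcm = product = 27 × 67014 = 1809378.

1809378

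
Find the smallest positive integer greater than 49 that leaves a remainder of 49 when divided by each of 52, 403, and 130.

N − 49 must be a common multiple of 52, 403, and 130.
52 = 2^2 × 13
403 = 13 × 31
130 = 2 × 5 × 13
LCM(52, 403, 130) = 2^2 × 5 × 13 × 31 = 8060.
Smallest N > 49 is LCM + 49 = 8060 + 49 = 8109.

8109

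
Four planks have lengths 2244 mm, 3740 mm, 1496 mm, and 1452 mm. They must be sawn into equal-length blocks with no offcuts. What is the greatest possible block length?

The block length must divide every plank, so the greatest is gcd(2244, 3740, 1496, 1452).
2244 = 2^2 × 3 × 11 × 17
3740 = 2^2 × 5 × 11 × 17
1496 = 2^3 × 11 × 17
1452 = 2^2 × 3 × 11^2
gcd(2244, 3740, 1496, 1452) = 2^2 × 11 = 44.

44 mm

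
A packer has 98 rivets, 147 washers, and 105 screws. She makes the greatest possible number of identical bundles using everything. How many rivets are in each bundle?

Number of bundles = gcd(98, 147, 105).
98 = 2 × 7^2
147 = 3 × 7^2
105 = 3 × 5 × 7
gcd(98, 147, 105) = 7.
rivets per bundle = 98 / 7 = 14.

14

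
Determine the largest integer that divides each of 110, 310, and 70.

10

110 = 2 × 5 × 11
310 = 2 × 5 × 31
70 = 2 × 5 × 7
gcd(110, 310, 70) = 2 × 5 = 10.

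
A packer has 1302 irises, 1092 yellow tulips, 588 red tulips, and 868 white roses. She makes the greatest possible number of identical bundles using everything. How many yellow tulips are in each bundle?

Number of bundles = gcd(1302, 1092, 588, 868).
1302 = 2 × 3 × 7 × 31
1092 = 2^2 × 3 × 7 × 13
588 = 2^2 × 3 × 7^2
868 = 2^2 × 7 × 31
gcd(1302, 1092, 588, 868) = 2 × 7 = 14.
yellow tulips per bundle = 1092 / 14 = 78.

78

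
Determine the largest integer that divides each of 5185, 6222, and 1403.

61

5185 = 5 × 17 × 61
6222 = 2 × 3 × 17 × 61
1403 = 23 × 61
gcd(5185, 6222, 1403) = 61.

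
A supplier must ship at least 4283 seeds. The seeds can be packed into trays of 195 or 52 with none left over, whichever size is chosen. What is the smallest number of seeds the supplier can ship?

4680

The number of seeds must be a common multiple of 195 and 52, so a multiple of their LCM.
195 = 3 × 5 × 13
52 = 2^2 × 13
LCM(195, 52) = 2^2 × 3 × 5 × 13 = 780.
Smallest multiple of 780 that is ≥ 4283: ⌈4283/780⌉ × 780 = 6 × 780 = 4680.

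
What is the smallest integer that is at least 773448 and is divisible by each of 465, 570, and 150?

The integer must be a common multiple of 465, 570, and 150, so a multiple of their LCM.
465 = 3 × 5 × 31
570 = 2 × 3 × 5 × 19
150 = 2 × 3 × 5^2
LCM(465, 570, 150) = 2 × 3 × 5^2 × 19 × 31 = 88350.
Smallest multiple of 88350 that is ≥ 773448: ⌈773448/88350⌉ × 88350 = 9 × 88350 = 795150.

795150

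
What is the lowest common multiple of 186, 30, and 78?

12090

186 = 2 × 3 × 31
30 = 2 × 3 × 5
78 = 2 × 3 × 13
LCM(186, 30, 78) = 2 × 3 × 5 × 13 × 31 = 12090.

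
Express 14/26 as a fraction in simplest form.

7/13

14 = 2 × 7
26 = 2 × 13
gcd(14, 26) = 2.
Divide numerator and denominator by 2: 14/26 = 7/13.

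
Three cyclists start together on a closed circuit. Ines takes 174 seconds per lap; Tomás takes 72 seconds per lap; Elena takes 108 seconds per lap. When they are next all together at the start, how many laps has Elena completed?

58 laps

The first common completion time is the LCM of the periods.
174 = 2 × 3 × 29
72 = 2^3 × 3^2
108 = 2^2 × 3^3
LCM(174, 72, 108) = 2^3 × 3^3 × 29 = 6264.
Laps for period 108: 6264 / 108 = 58.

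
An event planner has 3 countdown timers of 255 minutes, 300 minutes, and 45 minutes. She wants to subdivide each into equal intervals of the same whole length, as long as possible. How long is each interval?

15 minutes

The interval must divide each timer length; the longest such is the gcd.
255 = 3 × 5 × 17
300 = 2^2 × 3 × 5^2
45 = 3^2 × 5
gcd(255, 300, 45) = 3 × 5 = 15.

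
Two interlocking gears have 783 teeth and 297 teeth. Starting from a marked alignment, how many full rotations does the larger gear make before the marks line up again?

11 rotations

All finish a whole number of cycles simultaneously at t = LCM of the periods.
783 = 3^3 × 29
297 = 3^3 × 11
LCM(783, 297) = 3^3 × 11 × 29 = 8613.
Rotations for period 783: 8613 / 783 = 11.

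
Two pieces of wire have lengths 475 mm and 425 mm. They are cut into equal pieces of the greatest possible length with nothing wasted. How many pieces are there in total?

36

Piece length = gcd(475, 425).
475 = 5^2 × 19
425 = 5^2 × 17
gcd(475, 425) = 5^2 = 25.
Total pieces = 475/25 + 425/25 = 19 + 17 = 36.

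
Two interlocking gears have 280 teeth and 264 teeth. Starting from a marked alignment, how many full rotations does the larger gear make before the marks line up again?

The first common completion time is the LCM of the periods.
280 = 2^3 × 5 × 7
264 = 2^3 × 3 × 11
LCM(280, 264) = 2^3 × 3 × 5 × 7 × 11 = 9240.
Rotations for period 280: 9240 / 280 = 33.

33 rotations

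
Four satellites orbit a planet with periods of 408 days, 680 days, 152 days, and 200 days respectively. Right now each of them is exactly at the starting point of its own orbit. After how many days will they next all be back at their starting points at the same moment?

193800 days

We need the least common multiple of the intervals.
408 = 2^3 × 3 × 17
680 = 2^3 × 5 × 17
152 = 2^3 × 19
200 = 2^3 × 5^2
LCM(408, 680, 152, 200) = 2^3 × 3 × 5^2 × 17 × 19 = 193800.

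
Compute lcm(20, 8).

40

20 = 2^2 × 5
8 = 2^3
LCM(20, 8) = 2^3 × 5 = 40.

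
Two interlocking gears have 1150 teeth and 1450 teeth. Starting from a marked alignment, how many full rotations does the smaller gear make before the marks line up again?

29 rotations

The first common completion time is the LCM of the periods.
1150 = 2 × 5^2 × 23
1450 = 2 × 5^2 × 29
LCM(1150, 1450) = 2 × 5^2 × 23 × 29 = 33350.
Rotations for period 1150: 33350 / 1150 = 29.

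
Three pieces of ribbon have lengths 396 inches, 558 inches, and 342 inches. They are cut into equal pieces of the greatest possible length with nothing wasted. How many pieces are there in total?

72

Piece length = gcd(396, 558, 342).
396 = 2^2 × 3^2 × 11
558 = 2 × 3^2 × 31
342 = 2 × 3^2 × 19
gcd(396, 558, 342) = 2 × 3^2 = 18.
Total pieces = 396/18 + 558/18 + 342/18 = 22 + 31 + 19 = 72.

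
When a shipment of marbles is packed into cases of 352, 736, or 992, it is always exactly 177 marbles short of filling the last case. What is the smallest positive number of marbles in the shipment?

Being 177 short of a full case of size k means N ≡ −177 (mod k), i.e. N + 177 is a multiple of each size.
352 = 2^5 × 11
736 = 2^5 × 23
992 = 2^5 × 31
LCM(352, 736, 992) = 2^5 × 11 × 23 × 31 = 250976.
Smallest positive N is 250976 − 177 = 250799.

250799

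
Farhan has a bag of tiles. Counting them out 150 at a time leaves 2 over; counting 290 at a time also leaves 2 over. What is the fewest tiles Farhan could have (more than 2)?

N − 2 must be a common multiple of 150 and 290.
150 = 2 × 3 × 5^2
290 = 2 × 5 × 29
LCM(150, 290) = 2 × 3 × 5^2 × 29 = 4350.
Smallest N > 2 is LCM + 2 = 4350 + 2 = 4352.

4352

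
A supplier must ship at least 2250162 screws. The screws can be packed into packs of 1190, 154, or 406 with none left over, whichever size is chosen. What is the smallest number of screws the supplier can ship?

The number of screws must be a common multiple of 1190, 154, and 406, so a multiple of their LCM.
1190 = 2 × 5 × 7 × 17
154 = 2 × 7 × 11
406 = 2 × 7 × 29
LCM(1190, 154, 406) = 2 × 5 × 7 × 11 × 17 × 29 = 379610.
Smallest multiple of 379610 that is ≥ 2250162: ⌈2250162/379610⌉ × 379610 = 6 × 379610 = 2277660.

2277660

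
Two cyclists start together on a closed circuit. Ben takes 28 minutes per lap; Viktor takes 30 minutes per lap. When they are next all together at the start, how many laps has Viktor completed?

They are all back at their starting positions together after one LCM of the periods.
28 = 2^2 × 7
30 = 2 × 3 × 5
LCM(28, 30) = 2^2 × 3 × 5 × 7 = 420.
Laps for period 30: 420 / 30 = 14.

14 laps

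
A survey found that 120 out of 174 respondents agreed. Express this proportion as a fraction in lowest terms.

20/29

120 = 2^3 × 3 × 5
174 = 2 × 3 × 29
gcd(120, 174) = 2 × 3 = 6.
Divide numerator and denominator by 6: 120/174 = 20/29.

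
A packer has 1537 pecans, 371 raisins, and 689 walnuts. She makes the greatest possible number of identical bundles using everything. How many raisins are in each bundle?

Number of bundles = gcd(1537, 371, 689).
1537 = 29 × 53
371 = 7 × 53
689 = 13 × 53
gcd(1537, 371, 689) = 53.
raisins per bundle = 371 / 53 = 7.

7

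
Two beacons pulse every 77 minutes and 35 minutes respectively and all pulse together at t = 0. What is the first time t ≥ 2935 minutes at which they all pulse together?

Joint pulses occur at multiples of LCM(77, 35).
77 = 7 × 11
35 = 5 × 7
LCM(77, 35) = 5 × 7 × 11 = 385.
Smallest multiple of 385 that is ≥ 2935: ⌈2935/385⌉ × 385 = 8 × 385 = 3080.

3080 minutes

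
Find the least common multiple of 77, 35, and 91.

77 = 7 × 11
35 = 5 × 7
91 = 7 × 13
LCM(77, 35, 91) = 5 × 7 × 11 × 13 = 5005.

5005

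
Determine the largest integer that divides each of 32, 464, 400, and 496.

32 = 2^5
464 = 2^4 × 29
400 = 2^4 × 5^2
496 = 2^4 × 31
gcd(32, 464, 400, 496) = 2^4 = 16.

16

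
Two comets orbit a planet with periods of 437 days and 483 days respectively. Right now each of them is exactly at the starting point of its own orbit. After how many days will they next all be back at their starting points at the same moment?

9177 days

They coincide at every common multiple of the periods; the first is the LCM.
437 = 19 × 23
483 = 3 × 7 × 23
LCM(437, 483) = 3 × 7 × 19 × 23 = 9177.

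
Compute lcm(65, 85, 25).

5525

65 = 5 × 13
85 = 5 × 17
25 = 5^2
LCM(65, 85, 25) = 5^2 × 13 × 17 = 5525.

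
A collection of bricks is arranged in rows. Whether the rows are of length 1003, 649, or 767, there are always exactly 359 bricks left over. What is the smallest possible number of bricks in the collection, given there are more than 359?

143788

N − 359 must be a common multiple of 1003, 649, and 767.
1003 = 17 × 59
649 = 11 × 59
767 = 13 × 59
LCM(1003, 649, 767) = 11 × 13 × 17 × 59 = 143429.
Smallest N > 359 is LCM + 359 = 143429 + 359 = 143788.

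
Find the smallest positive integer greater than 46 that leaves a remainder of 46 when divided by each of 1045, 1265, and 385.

168291

N − 46 must be a common multiple of 1045, 1265, and 385.
1045 = 5 × 11 × 19
1265 = 5 × 11 × 23
385 = 5 × 7 × 11
LCM(1045, 1265, 385) = 5 × 7 × 11 × 19 × 23 = 168245.
Smallest N > 46 is LCM + 46 = 168245 + 46 = 168291.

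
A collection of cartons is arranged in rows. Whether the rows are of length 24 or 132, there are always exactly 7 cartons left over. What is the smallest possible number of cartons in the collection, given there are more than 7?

N − 7 must be a common multiple of 24 and 132.
24 = 2^3 × 3
132 = 2^2 × 3 × 11
LCM(24, 132) = 2^3 × 3 × 11 = 264.
Smallest N > 7 is LCM + 7 = 264 + 7 = 271.

271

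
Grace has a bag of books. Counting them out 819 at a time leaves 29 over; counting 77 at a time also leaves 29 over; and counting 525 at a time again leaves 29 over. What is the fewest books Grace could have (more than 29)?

N − 29 must be a common multiple of 819, 77, and 525.
819 = 3^2 × 7 × 13
77 = 7 × 11
525 = 3 × 5^2 × 7
LCM(819, 77, 525) = 3^2 × 5^2 × 7 × 11 × 13 = 225225.
Smallest N > 29 is LCM + 29 = 225225 + 29 = 225254.

225254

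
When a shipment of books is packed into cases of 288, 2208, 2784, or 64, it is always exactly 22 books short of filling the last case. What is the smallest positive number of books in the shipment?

Being 22 short of a full case of size k means N ≡ −22 (mod k), i.e. N + 22 is a multiple of each size.
288 = 2^5 × 3^2
2208 = 2^5 × 3 × 23
2784 = 2^5 × 3 × 29
64 = 2^6
LCM(288, 2208, 2784, 64) = 2^6 × 3^2 × 23 × 29 = 384192.
Smallest positive N is 384192 − 22 = 384170.

384170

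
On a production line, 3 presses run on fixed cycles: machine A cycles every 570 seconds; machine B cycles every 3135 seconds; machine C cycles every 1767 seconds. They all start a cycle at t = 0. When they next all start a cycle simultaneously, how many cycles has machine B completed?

They are all back at their starting positions together after one LCM of the periods.
570 = 2 × 3 × 5 × 19
3135 = 3 × 5 × 11 × 19
1767 = 3 × 19 × 31
LCM(570, 3135, 1767) = 2 × 3 × 5 × 11 × 19 × 31 = 194370.
Cycles for period 3135: 194370 / 3135 = 62.

62 cycles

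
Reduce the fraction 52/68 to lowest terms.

52 = 2^2 × 13
68 = 2^2 × 17
gcd(52, 68) = 2^2 = 4.
Divide numerator and denominator by 4: 52/68 = 13/17.

13/17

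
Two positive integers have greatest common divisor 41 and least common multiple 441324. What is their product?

For any two positive integers, gcd × lcm = product = 41 × 441324 = 18094284.

18094284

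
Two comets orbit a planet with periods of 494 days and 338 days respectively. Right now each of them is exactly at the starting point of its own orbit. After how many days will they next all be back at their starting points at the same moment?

We need the least common multiple of the intervals.
494 = 2 × 13 × 19
338 = 2 × 13^2
LCM(494, 338) = 2 × 13^2 × 19 = 6422.

6422 days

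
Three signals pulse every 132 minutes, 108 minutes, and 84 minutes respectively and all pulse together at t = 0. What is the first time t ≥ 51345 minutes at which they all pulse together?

58212 minutes

Joint pulses occur at multiples of LCM(132, 108, 84).
132 = 2^2 × 3 × 11
108 = 2^2 × 3^3
84 = 2^2 × 3 × 7
LCM(132, 108, 84) = 2^2 × 3^3 × 7 × 11 = 8316.
Smallest multiple of 8316 that is ≥ 51345: ⌈51345/8316⌉ × 8316 = 7 × 8316 = 58212.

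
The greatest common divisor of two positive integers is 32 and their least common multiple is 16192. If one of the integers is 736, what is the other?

704

For two integers, gcd × lcm = product, so the other is (32 × 16192) / 736 = 518144 / 736 = 704.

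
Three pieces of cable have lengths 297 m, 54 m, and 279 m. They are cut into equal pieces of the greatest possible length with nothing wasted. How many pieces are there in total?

70

Piece length = gcd(297, 54, 279).
297 = 3^3 × 11
54 = 2 × 3^3
279 = 3^2 × 31
gcd(297, 54, 279) = 3^2 = 9.
Total pieces = 297/9 + 54/9 + 279/9 = 33 + 6 + 31 = 70.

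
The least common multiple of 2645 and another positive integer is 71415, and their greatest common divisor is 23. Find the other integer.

621

gcd × lcm = product of the two integers, so the other integer is (23 × 71415) / 2645 = 621.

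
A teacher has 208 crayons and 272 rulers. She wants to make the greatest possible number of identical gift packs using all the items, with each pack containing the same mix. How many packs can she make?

16 packs

The pack count must divide each quantity, so the greatest is gcd(208, 272).
208 = 2^4 × 13
272 = 2^4 × 17
gcd(208, 272) = 2^4 = 16.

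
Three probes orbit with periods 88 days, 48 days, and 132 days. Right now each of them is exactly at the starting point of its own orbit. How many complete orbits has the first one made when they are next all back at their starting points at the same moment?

6 orbits

All finish a whole number of cycles simultaneously at t = LCM of the periods.
88 = 2^3 × 11
48 = 2^4 × 3
132 = 2^2 × 3 × 11
LCM(88, 48, 132) = 2^4 × 3 × 11 = 528.
Orbits for period 88: 528 / 88 = 6.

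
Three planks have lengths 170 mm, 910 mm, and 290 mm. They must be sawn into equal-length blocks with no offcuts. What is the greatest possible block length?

The block length must divide every plank, so the greatest is gcd(170, 910, 290).
170 = 2 × 5 × 17
910 = 2 × 5 × 7 × 13
290 = 2 × 5 × 29
gcd(170, 910, 290) = 2 × 5 = 10.

10 mm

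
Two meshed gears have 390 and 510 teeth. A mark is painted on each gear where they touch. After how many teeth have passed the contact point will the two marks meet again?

6630 teeth

The first simultaneous occurrence is after LCM of the individual periods.
390 = 2 × 3 × 5 × 13
510 = 2 × 3 × 5 × 17
LCM(390, 510) = 2 × 3 × 5 × 13 × 17 = 6630.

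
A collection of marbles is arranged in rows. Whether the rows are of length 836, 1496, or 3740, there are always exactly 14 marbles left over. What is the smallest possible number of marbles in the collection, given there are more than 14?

142134

N − 14 must be a common multiple of 836, 1496, and 3740.
836 = 2^2 × 11 × 19
1496 = 2^3 × 11 × 17
3740 = 2^2 × 5 × 11 × 17
LCM(836, 1496, 3740) = 2^3 × 5 × 11 × 17 × 19 = 142120.
Smallest N > 14 is LCM + 14 = 142120 + 14 = 142134.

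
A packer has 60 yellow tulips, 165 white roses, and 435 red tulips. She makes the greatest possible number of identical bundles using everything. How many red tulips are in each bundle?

29

Number of bundles = gcd(60, 165, 435).
60 = 2^2 × 3 × 5
165 = 3 × 5 × 11
435 = 3 × 5 × 29
gcd(60, 165, 435) = 3 × 5 = 15.
red tulips per bundle = 435 / 15 = 29.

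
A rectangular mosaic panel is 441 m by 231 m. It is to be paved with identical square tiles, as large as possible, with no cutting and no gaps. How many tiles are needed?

Tile side = gcd(441, 231).
441 = 3^2 × 7^2
231 = 3 × 7 × 11
gcd(441, 231) = 3 × 7 = 21.
Tiles: (441/21) × (231/21) = 21 × 11 = 231.

231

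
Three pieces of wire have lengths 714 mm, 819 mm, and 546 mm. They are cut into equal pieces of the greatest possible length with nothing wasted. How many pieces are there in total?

99

Piece length = gcd(714, 819, 546).
714 = 2 × 3 × 7 × 17
819 = 3^2 × 7 × 13
546 = 2 × 3 × 7 × 13
gcd(714, 819, 546) = 3 × 7 = 21.
Total pieces = 714/21 + 819/21 + 546/21 = 34 + 39 + 26 = 99.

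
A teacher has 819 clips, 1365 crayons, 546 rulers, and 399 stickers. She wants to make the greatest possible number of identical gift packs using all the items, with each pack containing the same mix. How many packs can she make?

21 packs

The pack count must divide each quantity, so the greatest is gcd(819, 1365, 546, 399).
819 = 3^2 × 7 × 13
1365 = 3 × 5 × 7 × 13
546 = 2 × 3 × 7 × 13
399 = 3 × 7 × 19
gcd(819, 1365, 546, 399) = 3 × 7 = 21.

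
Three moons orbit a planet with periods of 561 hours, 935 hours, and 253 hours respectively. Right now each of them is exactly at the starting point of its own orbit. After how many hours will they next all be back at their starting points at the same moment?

They coincide at every common multiple of the periods; the first is the LCM.
561 = 3 × 11 × 17
935 = 5 × 11 × 17
253 = 11 × 23
LCM(561, 935, 253) = 3 × 5 × 11 × 17 × 23 = 64515.

64515 hours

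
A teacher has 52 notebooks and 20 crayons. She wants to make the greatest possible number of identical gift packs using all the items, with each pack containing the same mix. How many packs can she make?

4 packs

The pack count must divide each quantity, so the greatest is gcd(52, 20).
52 = 2^2 × 13
20 = 2^2 × 5
gcd(52, 20) = 2^2 = 4.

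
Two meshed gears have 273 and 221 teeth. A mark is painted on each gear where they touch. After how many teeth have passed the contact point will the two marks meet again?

The first simultaneous occurrence is after LCM of the individual periods.
273 = 3 × 7 × 13
221 = 13 × 17
LCM(273, 221) = 3 × 7 × 13 × 17 = 4641.

4641 teeth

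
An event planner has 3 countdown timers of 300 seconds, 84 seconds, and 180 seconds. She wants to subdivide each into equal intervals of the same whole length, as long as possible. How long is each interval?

12 seconds

The interval must divide each timer length; the longest such is the gcd.
300 = 2^2 × 3 × 5^2
84 = 2^2 × 3 × 7
180 = 2^2 × 3^2 × 5
gcd(300, 84, 180) = 2^2 × 3 = 12.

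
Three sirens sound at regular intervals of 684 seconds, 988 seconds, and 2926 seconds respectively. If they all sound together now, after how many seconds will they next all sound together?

684684 seconds

The first simultaneous occurrence is after LCM of the individual periods.
684 = 2^2 × 3^2 × 19
988 = 2^2 × 13 × 19
2926 = 2 × 7 × 11 × 19
LCM(684, 988, 2926) = 2^2 × 3^2 × 7 × 11 × 13 × 19 = 684684.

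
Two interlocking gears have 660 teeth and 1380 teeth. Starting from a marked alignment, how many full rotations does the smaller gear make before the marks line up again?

They are all back at their starting positions together after one LCM of the periods.
660 = 2^2 × 3 × 5 × 11
1380 = 2^2 × 3 × 5 × 23
LCM(660, 1380) = 2^2 × 3 × 5 × 11 × 23 = 15180.
Rotations for period 660: 15180 / 660 = 23.

23 rotations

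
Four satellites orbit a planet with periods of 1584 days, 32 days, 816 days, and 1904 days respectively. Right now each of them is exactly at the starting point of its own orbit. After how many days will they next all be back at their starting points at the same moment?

The first simultaneous occurrence is after LCM of the individual periods.
1584 = 2^4 × 3^2 × 11
32 = 2^5
816 = 2^4 × 3 × 17
1904 = 2^4 × 7 × 17
LCM(1584, 32, 816, 1904) = 2^5 × 3^2 × 7 × 11 × 17 = 376992.

376992 days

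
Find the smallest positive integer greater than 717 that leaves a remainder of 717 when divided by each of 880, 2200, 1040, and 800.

N − 717 must be a common multiple of 880, 2200, 1040, and 800.
880 = 2^4 × 5 × 11
2200 = 2^3 × 5^2 × 11
1040 = 2^4 × 5 × 13
800 = 2^5 × 5^2
LCM(880, 2200, 1040, 800) = 2^5 × 5^2 × 11 × 13 = 114400.
Smallest N > 717 is LCM + 717 = 114400 + 717 = 115117.

115117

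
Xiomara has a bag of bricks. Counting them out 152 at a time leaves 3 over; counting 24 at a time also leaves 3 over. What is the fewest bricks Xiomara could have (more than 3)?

N − 3 must be a common multiple of 152 and 24.
152 = 2^3 × 19
24 = 2^3 × 3
LCM(152, 24) = 2^3 × 3 × 19 = 456.
Smallest N > 3 is LCM + 3 = 456 + 3 = 459.

459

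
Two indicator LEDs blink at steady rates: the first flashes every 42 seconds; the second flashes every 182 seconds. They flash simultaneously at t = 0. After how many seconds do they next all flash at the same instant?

546 seconds

The first simultaneous occurrence is after LCM of the individual periods.
42 = 2 × 3 × 7
182 = 2 × 7 × 13
LCM(42, 182) = 2 × 3 × 7 × 13 = 546.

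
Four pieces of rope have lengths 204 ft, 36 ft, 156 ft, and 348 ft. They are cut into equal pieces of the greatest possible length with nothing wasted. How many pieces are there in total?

62

Piece length = gcd(204, 36, 156, 348).
204 = 2^2 × 3 × 17
36 = 2^2 × 3^2
156 = 2^2 × 3 × 13
348 = 2^2 × 3 × 29
gcd(204, 36, 156, 348) = 2^2 × 3 = 12.
Total pieces = 204/12 + 36/12 + 156/12 + 348/12 = 17 + 3 + 13 + 29 = 62.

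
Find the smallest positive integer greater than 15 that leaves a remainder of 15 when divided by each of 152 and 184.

N − 15 must be a common multiple of 152 and 184.
152 = 2^3 × 19
184 = 2^3 × 23
LCM(152, 184) = 2^3 × 19 × 23 = 3496.
Smallest N > 15 is LCM + 15 = 3496 + 15 = 3511.

3511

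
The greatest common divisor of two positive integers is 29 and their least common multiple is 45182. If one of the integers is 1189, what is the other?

1102

For two integers, gcd × lcm = product, so the other is (29 × 45182) / 1189 = 1310278 / 1189 = 1102.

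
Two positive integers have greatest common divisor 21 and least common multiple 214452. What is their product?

For any two positive integers, gcd × lcm = product = 21 × 214452 = 4503492.

4503492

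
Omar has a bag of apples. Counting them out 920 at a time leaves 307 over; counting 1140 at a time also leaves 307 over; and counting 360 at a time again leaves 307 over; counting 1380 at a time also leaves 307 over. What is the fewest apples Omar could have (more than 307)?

N − 307 must be a common multiple of 920, 1140, 360, and 1380.
920 = 2^3 × 5 × 23
1140 = 2^2 × 3 × 5 × 19
360 = 2^3 × 3^2 × 5
1380 = 2^2 × 3 × 5 × 23
LCM(920, 1140, 360, 1380) = 2^3 × 3^2 × 5 × 19 × 23 = 157320.
Smallest N > 307 is LCM + 307 = 157320 + 307 = 157627.

157627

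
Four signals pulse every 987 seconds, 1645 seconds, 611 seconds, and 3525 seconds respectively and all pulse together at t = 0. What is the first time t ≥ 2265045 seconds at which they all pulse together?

2566200 seconds

Joint pulses occur at multiples of LCM(987, 1645, 611, 3525).
987 = 3 × 7 × 47
1645 = 5 × 7 × 47
611 = 13 × 47
3525 = 3 × 5^2 × 47
LCM(987, 1645, 611, 3525) = 3 × 5^2 × 7 × 13 × 47 = 320775.
Smallest multiple of 320775 that is ≥ 2265045: ⌈2265045/320775⌉ × 320775 = 8 × 320775 = 2566200.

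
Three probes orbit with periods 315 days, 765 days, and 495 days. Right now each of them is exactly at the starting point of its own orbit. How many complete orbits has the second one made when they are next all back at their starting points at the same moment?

The first common completion time is the LCM of the periods.
315 = 3^2 × 5 × 7
765 = 3^2 × 5 × 17
495 = 3^2 × 5 × 11
LCM(315, 765, 495) = 3^2 × 5 × 7 × 11 × 17 = 58905.
Orbits for period 765: 58905 / 765 = 77.

77 orbits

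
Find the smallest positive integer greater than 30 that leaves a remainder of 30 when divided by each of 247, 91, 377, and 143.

N − 30 must be a common multiple of 247, 91, 377, and 143.
247 = 13 × 19
91 = 7 × 13
377 = 13 × 29
143 = 11 × 13
LCM(247, 91, 377, 143) = 7 × 11 × 13 × 19 × 29 = 551551.
Smallest N > 30 is LCM + 30 = 551551 + 30 = 551581.

551581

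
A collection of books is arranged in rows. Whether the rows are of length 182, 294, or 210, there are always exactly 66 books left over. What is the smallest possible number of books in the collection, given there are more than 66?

N − 66 must be a common multiple of 182, 294, and 210.
182 = 2 × 7 × 13
294 = 2 × 3 × 7^2
210 = 2 × 3 × 5 × 7
LCM(182, 294, 210) = 2 × 3 × 5 × 7^2 × 13 = 19110.
Smallest N > 66 is LCM + 66 = 19110 + 66 = 19176.

19176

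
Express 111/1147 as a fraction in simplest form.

3/31

111 = 3 × 37
1147 = 31 × 37
gcd(111, 1147) = 37.
Divide numerator and denominator by 37: 111/1147 = 3/31.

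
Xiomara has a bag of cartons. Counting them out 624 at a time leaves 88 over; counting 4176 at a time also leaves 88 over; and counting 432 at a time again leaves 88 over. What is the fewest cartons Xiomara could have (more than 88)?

N − 88 must be a common multiple of 624, 4176, and 432.
624 = 2^4 × 3 × 13
4176 = 2^4 × 3^2 × 29
432 = 2^4 × 3^3
LCM(624, 4176, 432) = 2^4 × 3^3 × 13 × 29 = 162864.
Smallest N > 88 is LCM + 88 = 162864 + 88 = 162952.

162952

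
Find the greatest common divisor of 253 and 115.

23

253 = 11 × 23
115 = 5 × 23
gcd(253, 115) = 23.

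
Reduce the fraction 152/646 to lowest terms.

152 = 2^3 × 19
646 = 2 × 17 × 19
gcd(152, 646) = 2 × 19 = 38.
Divide numerator and denominator by 38: 152/646 = 4/17.

4/17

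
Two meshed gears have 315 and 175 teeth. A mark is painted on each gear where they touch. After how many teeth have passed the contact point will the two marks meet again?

1575 teeth

We need the least common multiple of the intervals.
315 = 3^2 × 5 × 7
175 = 5^2 × 7
LCM(315, 175) = 3^2 × 5^2 × 7 = 1575.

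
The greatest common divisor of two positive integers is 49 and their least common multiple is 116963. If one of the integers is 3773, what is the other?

For two integers, gcd × lcm = product, so the other is (49 × 116963) / 3773 = 5731187 / 3773 = 1519.

1519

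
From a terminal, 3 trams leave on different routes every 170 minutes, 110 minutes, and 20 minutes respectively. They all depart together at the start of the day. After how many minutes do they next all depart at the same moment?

We need the least common multiple of the intervals.
170 = 2 × 5 × 17
110 = 2 × 5 × 11
20 = 2^2 × 5
LCM(170, 110, 20) = 2^2 × 5 × 11 × 17 = 3740.

3740 minutes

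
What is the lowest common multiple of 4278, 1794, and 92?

111228

4278 = 2 × 3 × 23 × 31
1794 = 2 × 3 × 13 × 23
92 = 2^2 × 23
LCM(4278, 1794, 92) = 2^2 × 3 × 13 × 23 × 31 = 111228.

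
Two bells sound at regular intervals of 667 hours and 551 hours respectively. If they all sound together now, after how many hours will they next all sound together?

We need the least common multiple of the intervals.
667 = 23 × 29
551 = 19 × 29
LCM(667, 551) = 19 × 23 × 29 = 12673.

12673 hours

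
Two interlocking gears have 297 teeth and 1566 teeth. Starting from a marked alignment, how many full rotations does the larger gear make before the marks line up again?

The first common completion time is the LCM of the periods.
297 = 3^3 × 11
1566 = 2 × 3^3 × 29
LCM(297, 1566) = 2 × 3^3 × 11 × 29 = 17226.
Rotations for period 1566: 17226 / 1566 = 11.

11 rotations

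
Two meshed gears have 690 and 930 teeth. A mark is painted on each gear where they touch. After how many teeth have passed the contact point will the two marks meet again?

We need the least common multiple of the intervals.
690 = 2 × 3 × 5 × 23
930 = 2 × 3 × 5 × 31
LCM(690, 930) = 2 × 3 × 5 × 23 × 31 = 21390.

21390 teeth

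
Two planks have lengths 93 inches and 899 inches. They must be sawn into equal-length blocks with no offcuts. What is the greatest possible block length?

31 inches

By the Euclidean algorithm:
899 = 9 × 93 + 62
93 = 1 × 62 + 31
62 = 2 × 31 + 0
gcd(93, 899) = 31.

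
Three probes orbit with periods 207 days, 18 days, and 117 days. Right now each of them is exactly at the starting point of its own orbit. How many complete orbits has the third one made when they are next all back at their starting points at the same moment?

46 orbits

All finish a whole number of cycles simultaneously at t = LCM of the periods.
207 = 3^2 × 23
18 = 2 × 3^2
117 = 3^2 × 13
LCM(207, 18, 117) = 2 × 3^2 × 13 × 23 = 5382.
Orbits for period 117: 5382 / 117 = 46.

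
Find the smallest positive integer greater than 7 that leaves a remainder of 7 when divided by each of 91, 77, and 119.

N − 7 must be a common multiple of 91, 77, and 119.
91 = 7 × 13
77 = 7 × 11
119 = 7 × 17
LCM(91, 77, 119) = 7 × 11 × 13 × 17 = 17017.
Smallest N > 7 is LCM + 7 = 17017 + 7 = 17024.

17024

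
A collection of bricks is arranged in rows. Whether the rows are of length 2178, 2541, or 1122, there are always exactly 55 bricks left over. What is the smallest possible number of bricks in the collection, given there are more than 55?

259237

N − 55 must be a common multiple of 2178, 2541, and 1122.
2178 = 2 × 3^2 × 11^2
2541 = 3 × 7 × 11^2
1122 = 2 × 3 × 11 × 17
LCM(2178, 2541, 1122) = 2 × 3^2 × 7 × 11^2 × 17 = 259182.
Smallest N > 55 is LCM + 55 = 259182 + 55 = 259237.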